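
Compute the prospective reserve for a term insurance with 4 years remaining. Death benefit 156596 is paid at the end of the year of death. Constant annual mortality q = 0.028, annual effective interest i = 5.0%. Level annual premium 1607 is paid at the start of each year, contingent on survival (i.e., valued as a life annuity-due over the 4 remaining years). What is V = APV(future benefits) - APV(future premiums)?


v = 1/(1+i) = 0.952381
APV(future benefits) per unit = sum_{k=0}^{3} k_p_x * q * v^(k+1) = 0.095359
APV(future benefits) = 156596 * 0.095359 = 14932.7826
Life annuity-due factor ä_{x:4} = sum_{k=0}^{3} k_p_x * v^k = 3.575949
APV(future premiums) = 1607 * 3.575949 = 5746.5504
V = 14932.7826 - 5746.5504
= 9186.2322


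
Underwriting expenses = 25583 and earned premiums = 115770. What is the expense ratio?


Expense ratio = expenses / premiums
= 25583 / 115770
= 0.221


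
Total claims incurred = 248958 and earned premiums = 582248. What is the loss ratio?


Loss ratio = claims / premiums
= 248958 / 582248
= 0.4276


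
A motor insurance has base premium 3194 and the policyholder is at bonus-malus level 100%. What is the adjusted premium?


adjusted = base * BM_level / 100
= 3194 * 100 / 100
= 3194 * 1.0
= 3194.0


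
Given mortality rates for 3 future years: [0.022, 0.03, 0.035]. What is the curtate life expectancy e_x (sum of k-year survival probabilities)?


e_x = sum_{k=1}^{n} k_p_x
k_p_x values:
  1_p_x = 0.978
  2_p_x = 0.94866
  3_p_x = 0.915457
e_x = 2.8421


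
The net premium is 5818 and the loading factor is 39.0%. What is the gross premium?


Gross = net * (1 + loading)
= 5818 * (1 + 0.39)
= 5818 * 1.39
= 8087.02


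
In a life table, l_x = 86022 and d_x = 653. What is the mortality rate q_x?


q_x = d_x / l_x
= 653 / 86022
= 0.0076


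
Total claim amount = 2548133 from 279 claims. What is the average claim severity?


severity = total / number
= 2548133 / 279
= 9133.0932


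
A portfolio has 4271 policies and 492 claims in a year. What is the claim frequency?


frequency = claims / policies
= 492 / 4271
= 0.1152


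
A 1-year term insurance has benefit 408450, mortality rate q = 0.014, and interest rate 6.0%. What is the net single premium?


NSP = benefit * q * v
v = 1/(1+i) = 0.943396
NSP = 408450 * 0.014 * 0.943396
= 5394.6226


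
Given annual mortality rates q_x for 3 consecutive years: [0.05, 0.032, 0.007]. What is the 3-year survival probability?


p_k = 1 - q_k for each year
Survival = product of (1 - q_k)
= 0.95 * 0.968 * 0.993
= 0.9132


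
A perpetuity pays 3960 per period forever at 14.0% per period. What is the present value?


PV = PMT / i
= 3960 / 0.14
= 28285.7143


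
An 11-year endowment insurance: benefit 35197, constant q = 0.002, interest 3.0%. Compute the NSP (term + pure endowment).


Term component = 645.2358
Pure endowment = 11_p_x * v^11 * benefit = 0.978219 * 0.722421 * 35197 = 24873.2268
NSP = 25518.4627


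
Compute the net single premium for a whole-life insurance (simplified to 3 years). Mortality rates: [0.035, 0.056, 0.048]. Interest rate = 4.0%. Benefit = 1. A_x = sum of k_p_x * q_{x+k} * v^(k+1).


v = 0.961538
Year 0: k_p_x=1.0, q=0.035, term=0.033654
Year 1: k_p_x=0.965, q=0.056, term=0.049963
Year 2: k_p_x=0.91096, q=0.048, term=0.038872
A_x = 0.1225


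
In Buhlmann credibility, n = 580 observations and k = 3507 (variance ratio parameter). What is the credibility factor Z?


Z = n / (n + k)
= 580 / (580 + 3507)
= 580 / 4087
= 0.1419


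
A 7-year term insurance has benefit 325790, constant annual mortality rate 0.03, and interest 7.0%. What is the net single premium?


NSP = benefit * sum_{k=0}^{n-1} k_p_x * q * v^(k+1)
With constant q=0.03, v=0.934579
Sum = 0.149049
NSP = 325790 * 0.149049
= 48558.5654


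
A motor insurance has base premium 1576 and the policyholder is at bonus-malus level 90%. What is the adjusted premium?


adjusted = base * BM_level / 100
= 1576 * 90 / 100
= 1576 * 0.9
= 1418.4


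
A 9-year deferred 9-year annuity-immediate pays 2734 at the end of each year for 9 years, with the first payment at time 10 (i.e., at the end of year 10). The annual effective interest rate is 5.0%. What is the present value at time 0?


PV at time 9 of the 9-year annuity-immediate:
a_n = 2734 * (1-(1+0.05)^(-9))/0.05 = 19432.7845
Discount back 9 years to time 0:
PV = 19432.7845 * (1+0.05)^(-9)
= 19432.7845 * 0.644609
= 12526.5461


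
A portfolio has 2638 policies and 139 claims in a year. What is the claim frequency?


frequency = claims / policies
= 139 / 2638
= 0.0527


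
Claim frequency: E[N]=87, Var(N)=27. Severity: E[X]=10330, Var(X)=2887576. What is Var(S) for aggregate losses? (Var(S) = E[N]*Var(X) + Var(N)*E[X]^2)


Var(S) = E[N]*Var(X) + Var(N)*E[X]^2
= 87*2887576 + 27*10330^2
= 251219112 + 2881140300
= 3.1324e+09


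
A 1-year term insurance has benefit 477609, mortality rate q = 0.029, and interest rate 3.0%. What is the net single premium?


NSP = benefit * q * v
v = 1/(1+i) = 0.970874
NSP = 477609 * 0.029 * 0.970874
= 13447.2437


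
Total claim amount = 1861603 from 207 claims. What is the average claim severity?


severity = total / number
= 1861603 / 207
= 8993.2512


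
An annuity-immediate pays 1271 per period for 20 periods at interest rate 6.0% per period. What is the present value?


PV = PMT * (1 - (1+i)^(-n)) / i
= 1271 * (1 - (1+0.06)^(-20)) / 0.06
= 1271 * (1 - 0.311805) / 0.06
= 1271 * 11.469921
= 14578.2699


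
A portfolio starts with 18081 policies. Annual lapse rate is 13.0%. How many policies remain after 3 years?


remaining = initial * (1 - lapse)^years
= 18081 * (1 - 0.13)^3
= 18081 * 0.658503
= 11906.3927


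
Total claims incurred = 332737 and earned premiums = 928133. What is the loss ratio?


Loss ratio = claims / premiums
= 332737 / 928133
= 0.3585


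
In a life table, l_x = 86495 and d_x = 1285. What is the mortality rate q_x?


q_x = d_x / l_x
= 1285 / 86495
= 0.0149


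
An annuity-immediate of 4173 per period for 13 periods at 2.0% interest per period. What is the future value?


FV = PMT * ((1+i)^n - 1) / i
= 4173 * ((1.02)^13 - 1) / 0.02
= 4173 * (1.293607 - 1) / 0.02
= 61261.0234


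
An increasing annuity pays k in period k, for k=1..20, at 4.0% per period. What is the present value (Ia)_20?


(Ia)_n = sum_{k=1}^{n} k * v^k, v = 1/(1+i)
v = 0.961538
Sum computed term by term:
(Ia)_20 = 125.155


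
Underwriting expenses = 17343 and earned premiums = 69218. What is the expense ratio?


Expense ratio = expenses / premiums
= 17343 / 69218
= 0.2506


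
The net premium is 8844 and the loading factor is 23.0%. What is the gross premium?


Gross = net * (1 + loading)
= 8844 * (1 + 0.23)
= 8844 * 1.23
= 10878.12


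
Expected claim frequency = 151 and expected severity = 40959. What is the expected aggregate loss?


E[S] = E[N] * E[X]
= 151 * 40959
= 6.1848e+06


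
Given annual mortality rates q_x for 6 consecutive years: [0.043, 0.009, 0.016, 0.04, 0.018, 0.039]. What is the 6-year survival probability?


p_k = 1 - q_k for each year
Survival = product of (1 - q_k)
= 0.957 * 0.991 * 0.984 * 0.96 * 0.982 * 0.961
= 0.8454


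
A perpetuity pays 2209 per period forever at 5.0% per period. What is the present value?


PV = PMT / i
= 2209 / 0.05
= 44180.0


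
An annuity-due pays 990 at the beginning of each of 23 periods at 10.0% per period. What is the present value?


PV_due = PMT * (1-(1+i)^(-n))/i * (1+i)
PV_immediate = 8794.3862
PV_due = 8794.3862 * 1.1
= 9673.8249


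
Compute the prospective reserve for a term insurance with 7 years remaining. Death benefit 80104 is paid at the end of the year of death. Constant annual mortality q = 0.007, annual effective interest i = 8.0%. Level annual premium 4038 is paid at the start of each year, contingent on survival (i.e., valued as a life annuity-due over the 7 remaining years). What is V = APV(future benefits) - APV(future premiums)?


v = 1/(1+i) = 0.925926
APV(future benefits) per unit = sum_{k=0}^{6} k_p_x * q * v^(k+1) = 0.035765
APV(future benefits) = 80104 * 0.035765 = 2864.9152
Life annuity-due factor ä_{x:7} = sum_{k=0}^{6} k_p_x * v^k = 5.51802
APV(future premiums) = 4038 * 5.51802 = 22281.7654
V = 2864.9152 - 22281.7654
= -19416.8502


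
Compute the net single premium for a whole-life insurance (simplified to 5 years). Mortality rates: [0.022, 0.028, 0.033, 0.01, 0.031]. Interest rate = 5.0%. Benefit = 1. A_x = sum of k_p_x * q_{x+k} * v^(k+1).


v = 0.952381
Year 0: k_p_x=1.0, q=0.022, term=0.020952
Year 1: k_p_x=0.978, q=0.028, term=0.024838
Year 2: k_p_x=0.950616, q=0.033, term=0.027099
Year 3: k_p_x=0.919246, q=0.01, term=0.007563
Year 4: k_p_x=0.910053, q=0.031, term=0.022105
A_x = 0.1026


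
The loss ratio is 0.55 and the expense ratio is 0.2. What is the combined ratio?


Combined ratio = loss ratio + expense ratio
= 0.55 + 0.2
= 0.75


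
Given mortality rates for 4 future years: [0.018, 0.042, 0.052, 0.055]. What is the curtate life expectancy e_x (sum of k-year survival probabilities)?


e_x = sum_{k=1}^{n} k_p_x
k_p_x values:
  1_p_x = 0.982
  2_p_x = 0.940756
  3_p_x = 0.891837
  4_p_x = 0.842786
e_x = 3.6574


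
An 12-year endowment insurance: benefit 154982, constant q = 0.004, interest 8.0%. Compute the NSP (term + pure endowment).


Term component = 4586.9793
Pure endowment = 12_p_x * v^12 * benefit = 0.953042 * 0.397114 * 154982 = 58655.4345
NSP = 63242.4138


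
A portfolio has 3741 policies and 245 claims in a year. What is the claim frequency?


frequency = claims / policies
= 245 / 3741
= 0.0655


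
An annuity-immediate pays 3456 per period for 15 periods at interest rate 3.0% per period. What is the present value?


PV = PMT * (1 - (1+i)^(-n)) / i
= 3456 * (1 - (1+0.03)^(-15)) / 0.03
= 3456 * (1 - 0.641862) / 0.03
= 3456 * 11.937935
= 41257.5037


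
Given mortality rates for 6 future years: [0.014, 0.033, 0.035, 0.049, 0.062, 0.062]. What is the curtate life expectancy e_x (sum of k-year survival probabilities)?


e_x = sum_{k=1}^{n} k_p_x
k_p_x values:
  1_p_x = 0.986
  2_p_x = 0.953462
  3_p_x = 0.920091
  4_p_x = 0.875006
  5_p_x = 0.820756
  6_p_x = 0.769869
e_x = 5.3252


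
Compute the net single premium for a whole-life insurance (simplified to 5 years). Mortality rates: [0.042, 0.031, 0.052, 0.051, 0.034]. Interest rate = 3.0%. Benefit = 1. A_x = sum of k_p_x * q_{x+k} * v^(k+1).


v = 0.970874
Year 0: k_p_x=1.0, q=0.042, term=0.040777
Year 1: k_p_x=0.958, q=0.031, term=0.027993
Year 2: k_p_x=0.928302, q=0.052, term=0.044175
Year 3: k_p_x=0.88003, q=0.051, term=0.039877
Year 4: k_p_x=0.835149, q=0.034, term=0.024494
A_x = 0.1773


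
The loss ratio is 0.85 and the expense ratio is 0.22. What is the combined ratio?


Combined ratio = loss ratio + expense ratio
= 0.85 + 0.22
= 1.07


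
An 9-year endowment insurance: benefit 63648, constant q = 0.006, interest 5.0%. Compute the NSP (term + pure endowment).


Term component = 2655.3228
Pure endowment = 9_p_x * v^9 * benefit = 0.947278 * 0.644609 * 63648 = 38864.9872
NSP = 41520.31


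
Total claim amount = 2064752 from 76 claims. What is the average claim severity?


severity = total / number
= 2064752 / 76
= 27167.7895


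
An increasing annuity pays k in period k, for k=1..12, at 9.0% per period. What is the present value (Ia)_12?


(Ia)_n = sum_{k=1}^{n} k * v^k, v = 1/(1+i)
v = 0.917431
Sum computed term by term:
(Ia)_12 = 39.3197


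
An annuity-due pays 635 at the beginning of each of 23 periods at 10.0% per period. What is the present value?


PV_due = PMT * (1-(1+i)^(-n))/i * (1+i)
PV_immediate = 5640.8437
PV_due = 5640.8437 * 1.1
= 6204.9281


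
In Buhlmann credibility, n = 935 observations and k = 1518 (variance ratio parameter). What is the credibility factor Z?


Z = n / (n + k)
= 935 / (935 + 1518)
= 935 / 2453
= 0.3812


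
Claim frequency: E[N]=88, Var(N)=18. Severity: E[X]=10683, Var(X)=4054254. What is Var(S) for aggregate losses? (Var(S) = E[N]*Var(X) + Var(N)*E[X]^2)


Var(S) = E[N]*Var(X) + Var(N)*E[X]^2
= 88*4054254 + 18*10683^2
= 356774352 + 2054276802
= 2.4111e+09


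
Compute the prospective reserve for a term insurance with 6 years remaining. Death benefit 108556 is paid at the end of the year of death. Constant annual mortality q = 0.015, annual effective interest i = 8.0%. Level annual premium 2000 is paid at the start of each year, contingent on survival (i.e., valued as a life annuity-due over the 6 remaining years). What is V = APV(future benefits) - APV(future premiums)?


v = 1/(1+i) = 0.925926
APV(future benefits) per unit = sum_{k=0}^{5} k_p_x * q * v^(k+1) = 0.06702
APV(future benefits) = 108556 * 0.06702 = 7275.4382
Life annuity-due factor ä_{x:6} = sum_{k=0}^{5} k_p_x * v^k = 4.82545
APV(future premiums) = 2000 * 4.82545 = 9650.9
V = 7275.4382 - 9650.9
= -2375.4618


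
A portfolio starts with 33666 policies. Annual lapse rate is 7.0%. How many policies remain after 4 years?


remaining = initial * (1 - lapse)^years
= 33666 * (1 - 0.07)^4
= 33666 * 0.748052
= 25183.919


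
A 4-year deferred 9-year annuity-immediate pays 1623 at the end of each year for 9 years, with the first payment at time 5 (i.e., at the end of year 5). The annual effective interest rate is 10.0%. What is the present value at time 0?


PV at time 4 of the 9-year annuity-immediate:
a_n = 1623 * (1-(1+0.1)^(-9))/0.1 = 9346.8957
Discount back 4 years to time 0:
PV = 9346.8957 * (1+0.1)^(-4)
= 9346.8957 * 0.683013
= 6384.0555


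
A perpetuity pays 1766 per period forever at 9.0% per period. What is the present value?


PV = PMT / i
= 1766 / 0.09
= 19622.2222


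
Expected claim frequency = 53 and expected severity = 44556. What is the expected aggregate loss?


E[S] = E[N] * E[X]
= 53 * 44556
= 2.3615e+06


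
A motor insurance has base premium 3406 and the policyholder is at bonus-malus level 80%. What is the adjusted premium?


adjusted = base * BM_level / 100
= 3406 * 80 / 100
= 3406 * 0.8
= 2724.8


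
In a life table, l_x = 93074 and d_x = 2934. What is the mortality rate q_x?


q_x = d_x / l_x
= 2934 / 93074
= 0.0315


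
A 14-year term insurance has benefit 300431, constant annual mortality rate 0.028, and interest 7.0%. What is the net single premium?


NSP = benefit * sum_{k=0}^{n-1} k_p_x * q * v^(k+1)
With constant q=0.028, v=0.934579
Sum = 0.211261
NSP = 300431 * 0.211261
= 63469.2037


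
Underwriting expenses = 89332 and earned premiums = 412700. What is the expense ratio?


Expense ratio = expenses / premiums
= 89332 / 412700
= 0.2165


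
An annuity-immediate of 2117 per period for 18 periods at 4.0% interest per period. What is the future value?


FV = PMT * ((1+i)^n - 1) / i
= 2117 * ((1.04)^18 - 1) / 0.04
= 2117 * (2.025817 - 1) / 0.04
= 54291.3391


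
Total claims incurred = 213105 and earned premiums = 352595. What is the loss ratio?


Loss ratio = claims / premiums
= 213105 / 352595
= 0.6044


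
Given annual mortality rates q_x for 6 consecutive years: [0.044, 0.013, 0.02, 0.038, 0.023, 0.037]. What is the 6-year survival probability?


p_k = 1 - q_k for each year
Survival = product of (1 - q_k)
= 0.956 * 0.987 * 0.98 * 0.962 * 0.977 * 0.963
= 0.8369


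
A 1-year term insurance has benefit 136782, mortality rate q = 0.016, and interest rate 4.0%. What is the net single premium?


NSP = benefit * q * v
v = 1/(1+i) = 0.961538
NSP = 136782 * 0.016 * 0.961538
= 2104.3385


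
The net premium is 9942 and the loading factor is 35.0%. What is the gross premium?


Gross = net * (1 + loading)
= 9942 * (1 + 0.35)
= 9942 * 1.35
= 13421.7


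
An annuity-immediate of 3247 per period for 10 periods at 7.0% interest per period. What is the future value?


FV = PMT * ((1+i)^n - 1) / i
= 3247 * ((1.07)^10 - 1) / 0.07
= 3247 * (1.967151 - 1) / 0.07
= 44862.0065


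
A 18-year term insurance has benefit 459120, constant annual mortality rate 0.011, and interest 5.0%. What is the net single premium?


NSP = benefit * sum_{k=0}^{n-1} k_p_x * q * v^(k+1)
With constant q=0.011, v=0.952381
Sum = 0.118925
NSP = 459120 * 0.118925
= 54600.8426


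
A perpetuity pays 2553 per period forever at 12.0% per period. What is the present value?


PV = PMT / i
= 2553 / 0.12
= 21275.0


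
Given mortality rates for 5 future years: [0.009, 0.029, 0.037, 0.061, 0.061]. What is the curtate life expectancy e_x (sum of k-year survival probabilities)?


e_x = sum_{k=1}^{n} k_p_x
k_p_x values:
  1_p_x = 0.991
  2_p_x = 0.962261
  3_p_x = 0.926657
  4_p_x = 0.870131
  5_p_x = 0.817053
e_x = 4.5671


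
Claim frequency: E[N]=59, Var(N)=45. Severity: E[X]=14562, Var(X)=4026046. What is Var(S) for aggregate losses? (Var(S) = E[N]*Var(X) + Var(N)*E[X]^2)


Var(S) = E[N]*Var(X) + Var(N)*E[X]^2
= 59*4026046 + 45*14562^2
= 237536714 + 9542332980
= 9.7799e+09


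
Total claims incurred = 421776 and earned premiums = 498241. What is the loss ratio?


Loss ratio = claims / premiums
= 421776 / 498241
= 0.8465


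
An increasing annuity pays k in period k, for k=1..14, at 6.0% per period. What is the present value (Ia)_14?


(Ia)_n = sum_{k=1}^{n} k * v^k, v = 1/(1+i)
v = 0.943396
Sum computed term by term:
(Ia)_14 = 61.0078


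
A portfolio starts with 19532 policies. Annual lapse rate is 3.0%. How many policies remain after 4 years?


remaining = initial * (1 - lapse)^years
= 19532 * (1 - 0.03)^4
= 19532 * 0.885293
= 17291.5392


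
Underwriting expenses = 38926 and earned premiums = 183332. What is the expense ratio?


Expense ratio = expenses / premiums
= 38926 / 183332
= 0.2123


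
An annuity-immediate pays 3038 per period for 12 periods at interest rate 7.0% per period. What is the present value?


PV = PMT * (1 - (1+i)^(-n)) / i
= 3038 * (1 - (1+0.07)^(-12)) / 0.07
= 3038 * (1 - 0.444012) / 0.07
= 3038 * 7.942686
= 24129.881


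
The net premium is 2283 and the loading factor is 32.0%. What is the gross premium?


Gross = net * (1 + loading)
= 2283 * (1 + 0.32)
= 2283 * 1.32
= 3013.56


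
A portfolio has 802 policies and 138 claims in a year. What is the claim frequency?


frequency = claims / policies
= 138 / 802
= 0.1721


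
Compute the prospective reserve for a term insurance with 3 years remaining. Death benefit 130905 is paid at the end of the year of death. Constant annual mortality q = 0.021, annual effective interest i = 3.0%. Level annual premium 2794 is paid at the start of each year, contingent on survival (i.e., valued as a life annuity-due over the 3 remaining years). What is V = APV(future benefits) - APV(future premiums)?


v = 1/(1+i) = 0.970874
APV(future benefits) per unit = sum_{k=0}^{2} k_p_x * q * v^(k+1) = 0.058186
APV(future benefits) = 130905 * 0.058186 = 7616.9004
Life annuity-due factor ä_{x:3} = sum_{k=0}^{2} k_p_x * v^k = 2.853908
APV(future premiums) = 2794 * 2.853908 = 7973.819
V = 7616.9004 - 7973.819
= -356.9186


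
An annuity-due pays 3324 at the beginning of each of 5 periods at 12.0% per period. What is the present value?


PV_due = PMT * (1-(1+i)^(-n))/i * (1+i)
PV_immediate = 11982.2761
PV_due = 11982.2761 * 1.12
= 13420.1492


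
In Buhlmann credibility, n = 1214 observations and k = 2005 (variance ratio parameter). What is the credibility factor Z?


Z = n / (n + k)
= 1214 / (1214 + 2005)
= 1214 / 3219
= 0.3771


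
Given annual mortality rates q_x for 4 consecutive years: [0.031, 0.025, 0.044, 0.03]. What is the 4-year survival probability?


p_k = 1 - q_k for each year
Survival = product of (1 - q_k)
= 0.969 * 0.975 * 0.956 * 0.97
= 0.8761


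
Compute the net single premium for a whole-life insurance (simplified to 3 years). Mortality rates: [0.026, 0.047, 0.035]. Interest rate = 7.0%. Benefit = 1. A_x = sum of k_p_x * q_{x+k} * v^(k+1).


v = 0.934579
Year 0: k_p_x=1.0, q=0.026, term=0.024299
Year 1: k_p_x=0.974, q=0.047, term=0.039984
Year 2: k_p_x=0.928222, q=0.035, term=0.02652
A_x = 0.0908


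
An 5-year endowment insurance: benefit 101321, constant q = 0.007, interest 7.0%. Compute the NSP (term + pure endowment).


Term component = 2870.3448
Pure endowment = 5_p_x * v^5 * benefit = 0.965487 * 0.712986 * 101321 = 69747.2071
NSP = 72617.5519


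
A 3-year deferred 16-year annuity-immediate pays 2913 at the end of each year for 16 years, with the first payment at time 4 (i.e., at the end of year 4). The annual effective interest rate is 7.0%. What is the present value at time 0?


PV at time 3 of the 16-year annuity-immediate:
a_n = 2913 * (1-(1+0.07)^(-16))/0.07 = 27518.0874
Discount back 3 years to time 0:
PV = 27518.0874 * (1+0.07)^(-3)
= 27518.0874 * 0.816298
= 22462.9563


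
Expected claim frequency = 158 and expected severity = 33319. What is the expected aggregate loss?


E[S] = E[N] * E[X]
= 158 * 33319
= 5.2644e+06


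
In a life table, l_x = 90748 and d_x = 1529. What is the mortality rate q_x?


q_x = d_x / l_x
= 1529 / 90748
= 0.0168


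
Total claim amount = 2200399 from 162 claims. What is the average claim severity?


severity = total / number
= 2200399 / 162
= 13582.7099


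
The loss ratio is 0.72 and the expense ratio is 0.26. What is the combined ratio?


Combined ratio = loss ratio + expense ratio
= 0.72 + 0.26
= 0.98


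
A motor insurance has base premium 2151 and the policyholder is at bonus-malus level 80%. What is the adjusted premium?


adjusted = base * BM_level / 100
= 2151 * 80 / 100
= 2151 * 0.8
= 1720.8


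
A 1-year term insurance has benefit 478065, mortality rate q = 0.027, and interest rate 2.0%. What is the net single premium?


NSP = benefit * q * v
v = 1/(1+i) = 0.980392
NSP = 478065 * 0.027 * 0.980392
= 12654.6618


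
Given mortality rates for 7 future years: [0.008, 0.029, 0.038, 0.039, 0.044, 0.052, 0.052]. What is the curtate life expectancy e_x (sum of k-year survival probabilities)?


e_x = sum_{k=1}^{n} k_p_x
k_p_x values:
  1_p_x = 0.992
  2_p_x = 0.963232
  3_p_x = 0.926629
  4_p_x = 0.890491
  5_p_x = 0.851309
  6_p_x = 0.807041
  7_p_x = 0.765075
e_x = 6.1958


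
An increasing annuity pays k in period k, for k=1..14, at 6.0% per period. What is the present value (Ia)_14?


(Ia)_n = sum_{k=1}^{n} k * v^k, v = 1/(1+i)
v = 0.943396
Sum computed term by term:
(Ia)_14 = 61.0078


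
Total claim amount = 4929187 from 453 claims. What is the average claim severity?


severity = total / number
= 4929187 / 453
= 10881.2075


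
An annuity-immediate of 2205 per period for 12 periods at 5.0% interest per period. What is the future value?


FV = PMT * ((1+i)^n - 1) / i
= 2205 * ((1.05)^12 - 1) / 0.05
= 2205 * (1.795856 - 1) / 0.05
= 35097.264


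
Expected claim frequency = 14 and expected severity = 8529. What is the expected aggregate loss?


E[S] = E[N] * E[X]
= 14 * 8529
= 119406


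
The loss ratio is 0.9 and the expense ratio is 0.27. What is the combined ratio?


Combined ratio = loss ratio + expense ratio
= 0.9 + 0.27
= 1.17


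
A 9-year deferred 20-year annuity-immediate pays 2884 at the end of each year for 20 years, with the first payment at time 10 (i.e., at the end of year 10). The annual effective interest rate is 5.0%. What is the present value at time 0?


PV at time 9 of the 20-year annuity-immediate:
a_n = 2884 * (1-(1+0.05)^(-20))/0.05 = 35941.0146
Discount back 9 years to time 0:
PV = 35941.0146 * (1+0.05)^(-9)
= 35941.0146 * 0.644609
= 23167.8985


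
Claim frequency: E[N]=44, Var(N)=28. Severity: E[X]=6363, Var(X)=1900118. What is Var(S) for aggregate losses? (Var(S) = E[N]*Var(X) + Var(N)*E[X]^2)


Var(S) = E[N]*Var(X) + Var(N)*E[X]^2
= 44*1900118 + 28*6363^2
= 83605192 + 1133657532
= 1.2173e+09


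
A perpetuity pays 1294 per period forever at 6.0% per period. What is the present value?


PV = PMT / i
= 1294 / 0.06
= 21566.6667


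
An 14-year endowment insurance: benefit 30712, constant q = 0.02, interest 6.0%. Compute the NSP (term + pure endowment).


Term component = 5118.6419
Pure endowment = 14_p_x * v^14 * benefit = 0.753642 * 0.442301 * 30712 = 10237.4324
NSP = 15356.0743


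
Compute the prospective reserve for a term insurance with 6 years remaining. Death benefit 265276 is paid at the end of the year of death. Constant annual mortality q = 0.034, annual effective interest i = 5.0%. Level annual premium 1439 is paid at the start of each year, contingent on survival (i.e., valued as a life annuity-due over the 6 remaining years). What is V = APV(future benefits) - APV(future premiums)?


v = 1/(1+i) = 0.952381
APV(future benefits) per unit = sum_{k=0}^{5} k_p_x * q * v^(k+1) = 0.159332
APV(future benefits) = 265276 * 0.159332 = 42267.0881
Life annuity-due factor ä_{x:6} = sum_{k=0}^{5} k_p_x * v^k = 4.920562
APV(future premiums) = 1439 * 4.920562 = 7080.6894
V = 42267.0881 - 7080.6894
= 35186.3987


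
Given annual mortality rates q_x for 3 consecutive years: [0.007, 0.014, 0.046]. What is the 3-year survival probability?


p_k = 1 - q_k for each year
Survival = product of (1 - q_k)
= 0.993 * 0.986 * 0.954
= 0.9341


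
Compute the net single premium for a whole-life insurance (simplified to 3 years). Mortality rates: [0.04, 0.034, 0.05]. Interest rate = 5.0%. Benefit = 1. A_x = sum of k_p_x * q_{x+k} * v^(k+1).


v = 0.952381
Year 0: k_p_x=1.0, q=0.04, term=0.038095
Year 1: k_p_x=0.96, q=0.034, term=0.029605
Year 2: k_p_x=0.92736, q=0.05, term=0.040054
A_x = 0.1078


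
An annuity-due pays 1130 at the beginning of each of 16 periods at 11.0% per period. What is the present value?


PV_due = PMT * (1-(1+i)^(-n))/i * (1+i)
PV_immediate = 8338.4528
PV_due = 8338.4528 * 1.11
= 9255.6826


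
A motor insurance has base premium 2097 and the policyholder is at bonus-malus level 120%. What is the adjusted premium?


adjusted = base * BM_level / 100
= 2097 * 120 / 100
= 2097 * 1.2
= 2516.4


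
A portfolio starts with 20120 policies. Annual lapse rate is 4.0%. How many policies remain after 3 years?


remaining = initial * (1 - lapse)^years
= 20120 * (1 - 0.04)^3
= 20120 * 0.884736
= 17800.8883


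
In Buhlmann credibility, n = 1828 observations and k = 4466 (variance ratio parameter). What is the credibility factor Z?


Z = n / (n + k)
= 1828 / (1828 + 4466)
= 1828 / 6294
= 0.2904


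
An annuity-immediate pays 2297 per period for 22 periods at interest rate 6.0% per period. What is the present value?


PV = PMT * (1 - (1+i)^(-n)) / i
= 2297 * (1 - (1+0.06)^(-22)) / 0.06
= 2297 * (1 - 0.277505) / 0.06
= 2297 * 12.041582
= 27659.5132


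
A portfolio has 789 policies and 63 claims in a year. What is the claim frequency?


frequency = claims / policies
= 63 / 789
= 0.0798


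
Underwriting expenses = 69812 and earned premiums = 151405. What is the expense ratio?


Expense ratio = expenses / premiums
= 69812 / 151405
= 0.4611


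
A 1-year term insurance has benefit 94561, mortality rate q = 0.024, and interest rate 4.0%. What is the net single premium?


NSP = benefit * q * v
v = 1/(1+i) = 0.961538
NSP = 94561 * 0.024 * 0.961538
= 2182.1769


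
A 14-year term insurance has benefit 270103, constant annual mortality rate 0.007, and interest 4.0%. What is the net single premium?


NSP = benefit * sum_{k=0}^{n-1} k_p_x * q * v^(k+1)
With constant q=0.007, v=0.961538
Sum = 0.070985
NSP = 270103 * 0.070985
= 19173.2483


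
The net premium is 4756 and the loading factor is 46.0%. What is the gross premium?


Gross = net * (1 + loading)
= 4756 * (1 + 0.46)
= 4756 * 1.46
= 6943.76


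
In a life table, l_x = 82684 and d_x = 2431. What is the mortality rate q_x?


q_x = d_x / l_x
= 2431 / 82684
= 0.0294


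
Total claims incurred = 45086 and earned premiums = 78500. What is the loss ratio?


Loss ratio = claims / premiums
= 45086 / 78500
= 0.5743


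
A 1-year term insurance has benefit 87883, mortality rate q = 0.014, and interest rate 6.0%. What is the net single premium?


NSP = benefit * q * v
v = 1/(1+i) = 0.943396
NSP = 87883 * 0.014 * 0.943396
= 1160.7189


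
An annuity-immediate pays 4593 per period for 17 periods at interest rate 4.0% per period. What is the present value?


PV = PMT * (1 - (1+i)^(-n)) / i
= 4593 * (1 - (1+0.04)^(-17)) / 0.04
= 4593 * (1 - 0.513373) / 0.04
= 4593 * 12.165669
= 55876.917


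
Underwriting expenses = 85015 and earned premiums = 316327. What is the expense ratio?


Expense ratio = expenses / premiums
= 85015 / 316327
= 0.2688


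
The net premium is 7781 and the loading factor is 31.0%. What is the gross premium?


Gross = net * (1 + loading)
= 7781 * (1 + 0.31)
= 7781 * 1.31
= 10193.11


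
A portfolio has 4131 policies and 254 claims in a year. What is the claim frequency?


frequency = claims / policies
= 254 / 4131
= 0.0615


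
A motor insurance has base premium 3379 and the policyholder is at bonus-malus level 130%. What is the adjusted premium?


adjusted = base * BM_level / 100
= 3379 * 130 / 100
= 3379 * 1.3
= 4392.7


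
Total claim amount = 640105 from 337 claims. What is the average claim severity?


severity = total / number
= 640105 / 337
= 1899.4214


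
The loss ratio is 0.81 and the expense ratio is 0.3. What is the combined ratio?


Combined ratio = loss ratio + expense ratio
= 0.81 + 0.3
= 1.11


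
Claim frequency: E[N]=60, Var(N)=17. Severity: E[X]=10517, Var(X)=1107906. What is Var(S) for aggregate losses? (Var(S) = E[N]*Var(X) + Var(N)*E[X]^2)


Var(S) = E[N]*Var(X) + Var(N)*E[X]^2
= 60*1107906 + 17*10517^2
= 66474360 + 1880323913
= 1.9468e+09


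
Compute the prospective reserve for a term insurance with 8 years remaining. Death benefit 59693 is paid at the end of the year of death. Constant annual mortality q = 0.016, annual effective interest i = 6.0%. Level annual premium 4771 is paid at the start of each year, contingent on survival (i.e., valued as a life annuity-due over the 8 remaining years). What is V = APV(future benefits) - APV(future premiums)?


v = 1/(1+i) = 0.943396
APV(future benefits) per unit = sum_{k=0}^{7} k_p_x * q * v^(k+1) = 0.09443
APV(future benefits) = 59693 * 0.09443 = 5636.781
Life annuity-due factor ä_{x:8} = sum_{k=0}^{7} k_p_x * v^k = 6.255955
APV(future premiums) = 4771 * 6.255955 = 29847.1628
V = 5636.781 - 29847.1628
= -24210.3818


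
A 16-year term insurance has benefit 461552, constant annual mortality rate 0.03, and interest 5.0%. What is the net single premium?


NSP = benefit * sum_{k=0}^{n-1} k_p_x * q * v^(k+1)
With constant q=0.03, v=0.952381
Sum = 0.269476
NSP = 461552 * 0.269476
= 124377.3005


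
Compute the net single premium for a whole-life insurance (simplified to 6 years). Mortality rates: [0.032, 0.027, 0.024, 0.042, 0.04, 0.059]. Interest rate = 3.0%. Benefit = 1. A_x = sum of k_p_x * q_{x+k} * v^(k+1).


v = 0.970874
Year 0: k_p_x=1.0, q=0.032, term=0.031068
Year 1: k_p_x=0.968, q=0.027, term=0.024636
Year 2: k_p_x=0.941864, q=0.024, term=0.020687
Year 3: k_p_x=0.919259, q=0.042, term=0.034303
Year 4: k_p_x=0.88065, q=0.04, term=0.030386
Year 5: k_p_x=0.845424, q=0.059, term=0.041774
A_x = 0.1829


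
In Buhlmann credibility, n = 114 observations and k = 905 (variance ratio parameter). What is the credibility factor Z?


Z = n / (n + k)
= 114 / (114 + 905)
= 114 / 1019
= 0.1119


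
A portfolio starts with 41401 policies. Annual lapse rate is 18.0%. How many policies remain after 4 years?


remaining = initial * (1 - lapse)^years
= 41401 * (1 - 0.18)^4
= 41401 * 0.452122
= 18718.293


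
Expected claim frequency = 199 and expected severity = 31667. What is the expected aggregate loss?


E[S] = E[N] * E[X]
= 199 * 31667
= 6.3017e+06


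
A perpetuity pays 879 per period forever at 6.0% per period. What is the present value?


PV = PMT / i
= 879 / 0.06
= 14650.0


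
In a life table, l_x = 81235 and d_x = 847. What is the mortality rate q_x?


q_x = d_x / l_x
= 847 / 81235
= 0.0104


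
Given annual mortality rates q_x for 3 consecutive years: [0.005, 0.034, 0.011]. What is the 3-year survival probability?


p_k = 1 - q_k for each year
Survival = product of (1 - q_k)
= 0.995 * 0.966 * 0.989
= 0.9506


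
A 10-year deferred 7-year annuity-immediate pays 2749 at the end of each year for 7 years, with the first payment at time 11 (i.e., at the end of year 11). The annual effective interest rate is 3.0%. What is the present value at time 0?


PV at time 10 of the 7-year annuity-immediate:
a_n = 2749 * (1-(1+0.03)^(-7))/0.03 = 17127.0478
Discount back 10 years to time 0:
PV = 17127.0478 * (1+0.03)^(-10)
= 17127.0478 * 0.744094
= 12744.1321


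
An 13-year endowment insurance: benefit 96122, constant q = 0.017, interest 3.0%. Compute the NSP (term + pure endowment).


Term component = 15822.9218
Pure endowment = 13_p_x * v^13 * benefit = 0.800195 * 0.680951 * 96122 = 52376.2751
NSP = 68199.1969


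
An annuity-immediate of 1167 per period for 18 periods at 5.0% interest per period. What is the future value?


FV = PMT * ((1+i)^n - 1) / i
= 1167 * ((1.05)^18 - 1) / 0.05
= 1167 * (2.406619 - 1) / 0.05
= 32830.4929


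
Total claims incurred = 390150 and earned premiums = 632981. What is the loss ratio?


Loss ratio = claims / premiums
= 390150 / 632981
= 0.6164


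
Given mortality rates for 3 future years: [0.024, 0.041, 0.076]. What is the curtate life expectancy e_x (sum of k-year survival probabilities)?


e_x = sum_{k=1}^{n} k_p_x
k_p_x values:
  1_p_x = 0.976
  2_p_x = 0.935984
  3_p_x = 0.864849
e_x = 2.7768


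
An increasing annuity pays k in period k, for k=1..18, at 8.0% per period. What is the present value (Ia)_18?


(Ia)_n = sum_{k=1}^{n} k * v^k, v = 1/(1+i)
v = 0.925926
Sum computed term by term:
(Ia)_18 = 70.2144


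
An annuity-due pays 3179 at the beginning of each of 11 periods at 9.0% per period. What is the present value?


PV_due = PMT * (1-(1+i)^(-n))/i * (1+i)
PV_immediate = 21633.7008
PV_due = 21633.7008 * 1.09
= 23580.7338


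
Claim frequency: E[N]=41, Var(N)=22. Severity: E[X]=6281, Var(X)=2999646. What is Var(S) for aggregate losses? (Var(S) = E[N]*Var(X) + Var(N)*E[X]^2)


Var(S) = E[N]*Var(X) + Var(N)*E[X]^2
= 41*2999646 + 22*6281^2
= 122985486 + 867921142
= 9.9091e+08


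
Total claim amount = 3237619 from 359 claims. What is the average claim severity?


severity = total / number
= 3237619 / 359
= 9018.4373


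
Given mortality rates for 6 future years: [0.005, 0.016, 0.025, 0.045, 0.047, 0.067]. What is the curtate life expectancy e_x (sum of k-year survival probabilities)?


e_x = sum_{k=1}^{n} k_p_x
k_p_x values:
  1_p_x = 0.995
  2_p_x = 0.97908
  3_p_x = 0.954603
  4_p_x = 0.911646
  5_p_x = 0.868799
  6_p_x = 0.810589
e_x = 5.5197


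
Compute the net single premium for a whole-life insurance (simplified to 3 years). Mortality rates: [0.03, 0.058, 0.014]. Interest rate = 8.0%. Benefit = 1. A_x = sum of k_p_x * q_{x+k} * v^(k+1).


v = 0.925926
Year 0: k_p_x=1.0, q=0.03, term=0.027778
Year 1: k_p_x=0.97, q=0.058, term=0.048234
Year 2: k_p_x=0.91374, q=0.014, term=0.010155
A_x = 0.0862


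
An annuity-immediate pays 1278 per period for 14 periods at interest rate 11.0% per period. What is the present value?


PV = PMT * (1 - (1+i)^(-n)) / i
= 1278 * (1 - (1+0.11)^(-14)) / 0.11
= 1278 * (1 - 0.231995) / 0.11
= 1278 * 6.981865
= 8922.8238


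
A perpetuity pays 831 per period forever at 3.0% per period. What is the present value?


PV = PMT / i
= 831 / 0.03
= 27700.0


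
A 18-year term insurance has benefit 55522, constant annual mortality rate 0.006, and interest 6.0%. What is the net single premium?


NSP = benefit * sum_{k=0}^{n-1} k_p_x * q * v^(k+1)
With constant q=0.006, v=0.943396
Sum = 0.062329
NSP = 55522 * 0.062329
= 3460.6561


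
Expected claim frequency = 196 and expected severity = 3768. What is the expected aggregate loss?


E[S] = E[N] * E[X]
= 196 * 3768
= 738528


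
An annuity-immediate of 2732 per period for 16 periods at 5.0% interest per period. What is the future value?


FV = PMT * ((1+i)^n - 1) / i
= 2732 * ((1.05)^16 - 1) / 0.05
= 2732 * (2.182875 - 1) / 0.05
= 64632.2675


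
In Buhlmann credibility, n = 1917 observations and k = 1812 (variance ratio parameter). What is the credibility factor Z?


Z = n / (n + k)
= 1917 / (1917 + 1812)
= 1917 / 3729
= 0.5141


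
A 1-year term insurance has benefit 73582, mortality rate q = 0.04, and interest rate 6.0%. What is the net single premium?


NSP = benefit * q * v
v = 1/(1+i) = 0.943396
NSP = 73582 * 0.04 * 0.943396
= 2776.6792


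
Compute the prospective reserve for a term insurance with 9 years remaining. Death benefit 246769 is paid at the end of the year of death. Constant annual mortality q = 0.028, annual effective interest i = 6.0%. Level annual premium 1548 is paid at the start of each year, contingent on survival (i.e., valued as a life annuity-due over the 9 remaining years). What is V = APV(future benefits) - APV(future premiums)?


v = 1/(1+i) = 0.943396
APV(future benefits) per unit = sum_{k=0}^{8} k_p_x * q * v^(k+1) = 0.172328
APV(future benefits) = 246769 * 0.172328 = 42525.1126
Life annuity-due factor ä_{x:9} = sum_{k=0}^{8} k_p_x * v^k = 6.523831
APV(future premiums) = 1548 * 6.523831 = 10098.8905
V = 42525.1126 - 10098.8905
= 32426.2222


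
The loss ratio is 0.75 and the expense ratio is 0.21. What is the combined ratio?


Combined ratio = loss ratio + expense ratio
= 0.75 + 0.21
= 0.96


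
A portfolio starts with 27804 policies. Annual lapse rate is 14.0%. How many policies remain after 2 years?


remaining = initial * (1 - lapse)^years
= 27804 * (1 - 0.14)^2
= 27804 * 0.7396
= 20563.8384


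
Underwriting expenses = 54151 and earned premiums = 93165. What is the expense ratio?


Expense ratio = expenses / premiums
= 54151 / 93165
= 0.5812


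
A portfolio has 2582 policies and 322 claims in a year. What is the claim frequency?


frequency = claims / policies
= 322 / 2582
= 0.1247


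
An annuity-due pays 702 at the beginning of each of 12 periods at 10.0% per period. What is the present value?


PV_due = PMT * (1-(1+i)^(-n))/i * (1+i)
PV_immediate = 4783.2117
PV_due = 4783.2117 * 1.1
= 5261.5328


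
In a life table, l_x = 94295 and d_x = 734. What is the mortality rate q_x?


q_x = d_x / l_x
= 734 / 94295
= 0.0078


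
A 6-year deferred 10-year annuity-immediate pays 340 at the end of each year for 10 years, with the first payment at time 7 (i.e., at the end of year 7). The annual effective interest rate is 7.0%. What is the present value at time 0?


PV at time 6 of the 10-year annuity-immediate:
a_n = 340 * (1-(1+0.07)^(-10))/0.07 = 2388.0177
Discount back 6 years to time 0:
PV = 2388.0177 * (1+0.07)^(-6)
= 2388.0177 * 0.666342
= 1591.237


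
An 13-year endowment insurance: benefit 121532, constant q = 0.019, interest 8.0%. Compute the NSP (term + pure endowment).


Term component = 16640.9252
Pure endowment = 13_p_x * v^13 * benefit = 0.779286 * 0.367698 * 121532 = 34824.0213
NSP = 51464.9465


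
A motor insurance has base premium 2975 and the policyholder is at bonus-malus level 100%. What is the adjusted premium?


adjusted = base * BM_level / 100
= 2975 * 100 / 100
= 2975 * 1.0
= 2975.0


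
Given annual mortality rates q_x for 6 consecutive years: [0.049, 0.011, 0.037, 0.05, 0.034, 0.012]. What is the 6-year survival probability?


p_k = 1 - q_k for each year
Survival = product of (1 - q_k)
= 0.951 * 0.989 * 0.963 * 0.95 * 0.966 * 0.988
= 0.8212


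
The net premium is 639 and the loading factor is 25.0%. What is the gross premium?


Gross = net * (1 + loading)
= 639 * (1 + 0.25)
= 639 * 1.25
= 798.75
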